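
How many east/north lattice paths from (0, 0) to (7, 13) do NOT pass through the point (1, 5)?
Number of paths = 59502

Total paths from (0, 0) to (7, 13): C(20, 7) = 77520. Paths through (1, 5): (paths (0, 0) → (1, 5)) × (paths (1, 5) → (7, 13)) = C(6, 1) · C(14, 6) = 6 · 3003 = 18018. Avoidance count = 77520 − 18018 = 59502.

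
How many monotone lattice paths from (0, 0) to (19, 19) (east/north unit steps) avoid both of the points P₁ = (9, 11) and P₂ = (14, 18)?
Number of paths = 25965202440

Inclusion–exclusion. Total paths: C(38, 19) = 35345263800. Through P₁: C(20, 9)·C(18, 10) = 7349593680. Through P₂: C(32, 14)·C(6, 5) = 2828613600. Since P₁ is strictly southwest of P₂, a monotone path through both must visit P₁ then P₂; paths through both = C(20, 9)·C(12, 5)·C(6, 5) = 798145920. Avoid both = 35345263800 − 7349593680 − 2828613600 + 798145920 = 25965202440.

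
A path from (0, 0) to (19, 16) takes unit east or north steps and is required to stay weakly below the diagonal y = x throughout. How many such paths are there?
Number of paths = 811985790

By the reflection principle (André's argument), the number of monotone paths to (19, 16) with n ≤ m that never go above y = x is C(35, 19) − C(35, 20) = 4059928950 − 3247943160 = 811985790.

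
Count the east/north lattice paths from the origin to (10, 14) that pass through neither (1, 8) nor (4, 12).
Number of paths = 1874071

Inclusion–exclusion. Total paths: C(24, 10) = 1961256. Through P₁: C(9, 1)·C(15, 9) = 45045. Through P₂: C(16, 4)·C(8, 6) = 50960. Since P₁ is strictly southwest of P₂, a monotone path through both must visit P₁ then P₂; paths through both = C(9, 1)·C(7, 3)·C(8, 6) = 8820. Avoid both = 1961256 − 45045 − 50960 + 8820 = 1874071.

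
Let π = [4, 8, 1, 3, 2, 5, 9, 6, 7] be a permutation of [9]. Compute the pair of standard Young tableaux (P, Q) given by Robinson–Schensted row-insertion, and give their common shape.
P = [1, 2, 5, 6, 7] / [3, 8, 9] / [4];  Q = [1, 2, 6, 7, 9] / [3, 4, 8] / [5];  common shape = (5, 3, 1)

Row-insert the values π_1, π_2, … into P one at a time, bumping the leftmost entry strictly greater than the inserted value down to the next row. The recording tableau Q records, in position (i, j), the step at which that cell was added to P.
  Insert 4 (step 1): P = [4];  Q = [1]
  Insert 8 (step 2): P = [4, 8];  Q = [1, 2]
  Insert 1 (step 3): P = [1, 8] / [4];  Q = [1, 2] / [3]
  Insert 3 (step 4): P = [1, 3] / [4, 8];  Q = [1, 2] / [3, 4]
  Insert 2 (step 5): P = [1, 2] / [3, 8] / [4];  Q = [1, 2] / [3, 4] / [5]
  Insert 5 (step 6): P = [1, 2, 5] / [3, 8] / [4];  Q = [1, 2, 6] / [3, 4] / [5]
  Insert 9 (step 7): P = [1, 2, 5, 9] / [3, 8] / [4];  Q = [1, 2, 6, 7] / [3, 4] / [5]
  Insert 6 (step 8): P = [1, 2, 5, 6] / [3, 8, 9] / [4];  Q = [1, 2, 6, 7] / [3, 4, 8] / [5]
  Insert 7 (step 9): P = [1, 2, 5, 6, 7] / [3, 8, 9] / [4];  Q = [1, 2, 6, 7, 9] / [3, 4, 8] / [5]
Final shape: (5, 3, 1).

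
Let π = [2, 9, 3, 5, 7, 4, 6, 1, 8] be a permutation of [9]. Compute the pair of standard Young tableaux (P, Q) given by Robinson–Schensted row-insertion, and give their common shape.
P = [1, 3, 4, 6, 8] / [2, 7] / [5] / [9];  Q = [1, 2, 4, 5, 9] / [3, 7] / [6] / [8];  common shape = (5, 2, 1, 1)

Row-insert the values π_1, π_2, … into P one at a time, bumping the leftmost entry strictly greater than the inserted value down to the next row. The recording tableau Q records, in position (i, j), the step at which that cell was added to P.
  Insert 2 (step 1): P = [2];  Q = [1]
  Insert 9 (step 2): P = [2, 9];  Q = [1, 2]
  Insert 3 (step 3): P = [2, 3] / [9];  Q = [1, 2] / [3]
  Insert 5 (step 4): P = [2, 3, 5] / [9];  Q = [1, 2, 4] / [3]
  Insert 7 (step 5): P = [2, 3, 5, 7] / [9];  Q = [1, 2, 4, 5] / [3]
  Insert 4 (step 6): P = [2, 3, 4, 7] / [5] / [9];  Q = [1, 2, 4, 5] / [3] / [6]
  Insert 6 (step 7): P = [2, 3, 4, 6] / [5, 7] / [9];  Q = [1, 2, 4, 5] / [3, 7] / [6]
  Insert 1 (step 8): P = [1, 3, 4, 6] / [2, 7] / [5] / [9];  Q = [1, 2, 4, 5] / [3, 7] / [6] / [8]
  Insert 8 (step 9): P = [1, 3, 4, 6, 8] / [2, 7] / [5] / [9];  Q = [1, 2, 4, 5, 9] / [3, 7] / [6] / [8]
Final shape: (5, 2, 1, 1).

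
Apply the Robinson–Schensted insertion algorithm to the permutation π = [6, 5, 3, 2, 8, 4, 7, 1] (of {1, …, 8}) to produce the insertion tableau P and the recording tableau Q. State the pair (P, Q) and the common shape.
P = [1, 4, 7] / [2, 8] / [3] / [5] / [6];  Q = [1, 5, 7] / [2, 6] / [3] / [4] / [8];  common shape = (3, 2, 1, 1, 1)

Row-insert the values π_1, π_2, … into P one at a time, bumping the leftmost entry strictly greater than the inserted value down to the next row. The recording tableau Q records, in position (i, j), the step at which that cell was added to P.
  Insert 6 (step 1): P = [6];  Q = [1]
  Insert 5 (step 2): P = [5] / [6];  Q = [1] / [2]
  Insert 3 (step 3): P = [3] / [5] / [6];  Q = [1] / [2] / [3]
  Insert 2 (step 4): P = [2] / [3] / [5] / [6];  Q = [1] / [2] / [3] / [4]
  Insert 8 (step 5): P = [2, 8] / [3] / [5] / [6];  Q = [1, 5] / [2] / [3] / [4]
  Insert 4 (step 6): P = [2, 4] / [3, 8] / [5] / [6];  Q = [1, 5] / [2, 6] / [3] / [4]
  Insert 7 (step 7): P = [2, 4, 7] / [3, 8] / [5] / [6];  Q = [1, 5, 7] / [2, 6] / [3] / [4]
  Insert 1 (step 8): P = [1, 4, 7] / [2, 8] / [3] / [5] / [6];  Q = [1, 5, 7] / [2, 6] / [3] / [4] / [8]
Final shape: (3, 2, 1, 1, 1).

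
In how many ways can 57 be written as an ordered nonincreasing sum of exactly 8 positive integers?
p(57, 8 parts) = 27493

Partitions of n into exactly k parts are in bijection with partitions of n − k into at most k parts (subtract 1 from each part). So p(57, exactly 8) = p(49, parts ≤ 8). Computing via the recurrence p(m, j) = p(m, j−1) + p(m−j, j) gives 27493.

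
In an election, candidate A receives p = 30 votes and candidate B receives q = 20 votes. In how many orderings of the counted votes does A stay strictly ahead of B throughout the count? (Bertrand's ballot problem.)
Strict-lead orderings = 9425842448792

Total orderings of the 50 votes with 30 for A: C(50, 30) = 47129212243960. By the Bertrand ballot formula (Cycle Lemma / reflection principle), the number of orderings in which A is strictly ahead of B throughout is (p − q)/(p + q) · C(p + q, p) = (30 − 20)/(30 + 20) · 47129212243960 = 9425842448792.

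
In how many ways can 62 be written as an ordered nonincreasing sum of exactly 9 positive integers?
p(62, 9 parts) = 64015

Partitions of n into exactly k parts are in bijection with partitions of n − k into at most k parts (subtract 1 from each part). So p(62, exactly 9) = p(53, parts ≤ 9). Computing via the recurrence p(m, j) = p(m, j−1) + p(m−j, j) gives 64015.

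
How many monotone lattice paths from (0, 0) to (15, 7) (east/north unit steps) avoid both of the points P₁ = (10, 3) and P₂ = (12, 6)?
Number of paths = 71692

Inclusion–exclusion. Total paths: C(22, 15) = 170544. Through P₁: C(13, 10)·C(9, 5) = 36036. Through P₂: C(18, 12)·C(4, 3) = 74256. Since P₁ is strictly southwest of P₂, a monotone path through both must visit P₁ then P₂; paths through both = C(13, 10)·C(5, 2)·C(4, 3) = 11440. Avoid both = 170544 − 36036 − 74256 + 11440 = 71692.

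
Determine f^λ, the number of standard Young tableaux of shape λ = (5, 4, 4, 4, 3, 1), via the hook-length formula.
# SYT of shape (5, 4, 4, 4, 3, 1) = 157134978

Hook-length formula: f^λ = n! / Π hook(c), product over all cells c of the Young diagram. For λ = (5, 4, 4, 4, 3, 1), n = 21 boxes. Hook lengths by row (left-to-right, top-to-bottom): [10, 8, 7, 5, 1]; [8, 6, 5, 3]; [7, 5, 4, 2]; [6, 4, 3, 1]; [4, 2, 1]; [1]. Product of hooks = 325140480000. So f^λ = 21! / 325140480000 = 51090942171709440000 / 325140480000 = 157134978.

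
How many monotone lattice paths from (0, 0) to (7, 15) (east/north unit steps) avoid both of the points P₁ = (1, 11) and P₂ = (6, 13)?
Number of paths = 87384

Inclusion–exclusion. Total paths: C(22, 7) = 170544. Through P₁: C(12, 1)·C(10, 6) = 2520. Through P₂: C(19, 6)·C(3, 1) = 81396. Since P₁ is strictly southwest of P₂, a monotone path through both must visit P₁ then P₂; paths through both = C(12, 1)·C(7, 5)·C(3, 1) = 756. Avoid both = 170544 − 2520 − 81396 + 756 = 87384.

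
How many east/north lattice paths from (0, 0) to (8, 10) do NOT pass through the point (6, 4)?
Number of paths = 37878

Total paths from (0, 0) to (8, 10): C(18, 8) = 43758. Paths through (6, 4): (paths (0, 0) → (6, 4)) × (paths (6, 4) → (8, 10)) = C(10, 6) · C(8, 2) = 210 · 28 = 5880. Avoidance count = 43758 − 5880 = 37878.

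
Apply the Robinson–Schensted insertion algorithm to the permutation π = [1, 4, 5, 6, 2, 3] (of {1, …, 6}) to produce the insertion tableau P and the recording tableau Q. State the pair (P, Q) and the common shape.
P = [1, 2, 3, 6] / [4, 5];  Q = [1, 2, 3, 4] / [5, 6];  common shape = (4, 2)

Row-insert the values π_1, π_2, … into P one at a time, bumping the leftmost entry strictly greater than the inserted value down to the next row. The recording tableau Q records, in position (i, j), the step at which that cell was added to P.
  Insert 1 (step 1): P = [1];  Q = [1]
  Insert 4 (step 2): P = [1, 4];  Q = [1, 2]
  Insert 5 (step 3): P = [1, 4, 5];  Q = [1, 2, 3]
  Insert 6 (step 4): P = [1, 4, 5, 6];  Q = [1, 2, 3, 4]
  Insert 2 (step 5): P = [1, 2, 5, 6] / [4];  Q = [1, 2, 3, 4] / [5]
  Insert 3 (step 6): P = [1, 2, 3, 6] / [4, 5];  Q = [1, 2, 3, 4] / [5, 6]
Final shape: (4, 2).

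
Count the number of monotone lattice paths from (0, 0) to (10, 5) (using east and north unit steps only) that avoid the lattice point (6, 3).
Number of paths = 1743

Total paths from (0, 0) to (10, 5): C(15, 10) = 3003. Paths through (6, 3): (paths (0, 0) → (6, 3)) × (paths (6, 3) → (10, 5)) = C(9, 6) · C(6, 4) = 84 · 15 = 1260. Avoidance count = 3003 − 1260 = 1743.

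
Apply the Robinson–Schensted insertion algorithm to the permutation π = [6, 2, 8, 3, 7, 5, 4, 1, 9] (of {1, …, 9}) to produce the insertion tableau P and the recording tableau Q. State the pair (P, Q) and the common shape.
P = [1, 3, 4, 9] / [2, 7] / [5] / [6] / [8];  Q = [1, 3, 5, 9] / [2, 4] / [6] / [7] / [8];  common shape = (4, 2, 1, 1, 1)

Row-insert the values π_1, π_2, … into P one at a time, bumping the leftmost entry strictly greater than the inserted value down to the next row. The recording tableau Q records, in position (i, j), the step at which that cell was added to P.
  Insert 6 (step 1): P = [6];  Q = [1]
  Insert 2 (step 2): P = [2] / [6];  Q = [1] / [2]
  Insert 8 (step 3): P = [2, 8] / [6];  Q = [1, 3] / [2]
  Insert 3 (step 4): P = [2, 3] / [6, 8];  Q = [1, 3] / [2, 4]
  Insert 7 (step 5): P = [2, 3, 7] / [6, 8];  Q = [1, 3, 5] / [2, 4]
  Insert 5 (step 6): P = [2, 3, 5] / [6, 7] / [8];  Q = [1, 3, 5] / [2, 4] / [6]
  Insert 4 (step 7): P = [2, 3, 4] / [5, 7] / [6] / [8];  Q = [1, 3, 5] / [2, 4] / [6] / [7]
  Insert 1 (step 8): P = [1, 3, 4] / [2, 7] / [5] / [6] / [8];  Q = [1, 3, 5] / [2, 4] / [6] / [7] / [8]
  Insert 9 (step 9): P = [1, 3, 4, 9] / [2, 7] / [5] / [6] / [8];  Q = [1, 3, 5, 9] / [2, 4] / [6] / [7] / [8]
Final shape: (4, 2, 1, 1, 1).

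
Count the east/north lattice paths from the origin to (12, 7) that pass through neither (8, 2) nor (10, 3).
Number of paths = 42453

Inclusion–exclusion. Total paths: C(19, 12) = 50388. Through P₁: C(10, 8)·C(9, 4) = 5670. Through P₂: C(13, 10)·C(6, 2) = 4290. Since P₁ is strictly southwest of P₂, a monotone path through both must visit P₁ then P₂; paths through both = C(10, 8)·C(3, 2)·C(6, 2) = 2025. Avoid both = 50388 − 5670 − 4290 + 2025 = 42453.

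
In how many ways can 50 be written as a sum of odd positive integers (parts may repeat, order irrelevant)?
p_odd(50) = 3658

Enumerate partitions using only odd parts via the recurrence o(n, m) = o(n, m−2) + o(n−m, m) over odd m, starting from the largest odd part ≤ n. This gives p_odd(50) = 3658. (Euler's theorem: equals the count of distinct-part partitions.)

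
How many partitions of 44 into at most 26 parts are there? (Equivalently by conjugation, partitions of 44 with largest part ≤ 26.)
p(44, parts ≤ 26) = 73963

Use the recurrence p(n, m) = p(n, m−1) + p(n−m, m): either the largest part is < m (count p(n, m−1)) or the largest part is exactly m (remove one copy of m, count p(n−m, m)). With p(0, ·) = 1 this gives p(44, parts ≤ 26) = 73963. (By conjugating Young diagrams, this also counts partitions of 44 into at most 26 parts.)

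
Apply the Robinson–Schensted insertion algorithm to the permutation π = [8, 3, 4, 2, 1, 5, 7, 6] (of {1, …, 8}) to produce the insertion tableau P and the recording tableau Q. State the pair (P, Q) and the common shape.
P = [1, 4, 5, 6] / [2, 7] / [3] / [8];  Q = [1, 3, 6, 7] / [2, 8] / [4] / [5];  common shape = (4, 2, 1, 1)

Row-insert the values π_1, π_2, … into P one at a time, bumping the leftmost entry strictly greater than the inserted value down to the next row. The recording tableau Q records, in position (i, j), the step at which that cell was added to P.
  Insert 8 (step 1): P = [8];  Q = [1]
  Insert 3 (step 2): P = [3] / [8];  Q = [1] / [2]
  Insert 4 (step 3): P = [3, 4] / [8];  Q = [1, 3] / [2]
  Insert 2 (step 4): P = [2, 4] / [3] / [8];  Q = [1, 3] / [2] / [4]
  Insert 1 (step 5): P = [1, 4] / [2] / [3] / [8];  Q = [1, 3] / [2] / [4] / [5]
  Insert 5 (step 6): P = [1, 4, 5] / [2] / [3] / [8];  Q = [1, 3, 6] / [2] / [4] / [5]
  Insert 7 (step 7): P = [1, 4, 5, 7] / [2] / [3] / [8];  Q = [1, 3, 6, 7] / [2] / [4] / [5]
  Insert 6 (step 8): P = [1, 4, 5, 6] / [2, 7] / [3] / [8];  Q = [1, 3, 6, 7] / [2, 8] / [4] / [5]
Final shape: (4, 2, 1, 1).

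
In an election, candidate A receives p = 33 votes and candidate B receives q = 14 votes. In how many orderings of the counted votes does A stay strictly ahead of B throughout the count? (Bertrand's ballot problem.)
Strict-lead orderings = 138111313215

Total orderings of the 47 votes with 33 for A: C(47, 33) = 341643774795. By the Bertrand ballot formula (Cycle Lemma / reflection principle), the number of orderings in which A is strictly ahead of B throughout is (p − q)/(p + q) · C(p + q, p) = (33 − 14)/(33 + 14) · 341643774795 = 138111313215.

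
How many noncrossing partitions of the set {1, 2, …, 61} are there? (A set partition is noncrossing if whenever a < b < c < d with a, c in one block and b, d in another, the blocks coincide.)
C_61 = 6182127958584855650487080847216336

These noncrossing partitions are counted by the Catalan number C_n = (1/(n + 1)) · C(2n, n). For n = 61: C_61 = (1/62) · C(122, 61) = 383291933432261050330199012527412832/62 = 6182127958584855650487080847216336.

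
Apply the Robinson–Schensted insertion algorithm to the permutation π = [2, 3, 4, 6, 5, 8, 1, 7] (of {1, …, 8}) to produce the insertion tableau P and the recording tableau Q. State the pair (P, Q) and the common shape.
P = [1, 3, 4, 5, 7] / [2, 8] / [6];  Q = [1, 2, 3, 4, 6] / [5, 8] / [7];  common shape = (5, 2, 1)

Row-insert the values π_1, π_2, … into P one at a time, bumping the leftmost entry strictly greater than the inserted value down to the next row. The recording tableau Q records, in position (i, j), the step at which that cell was added to P.
  Insert 2 (step 1): P = [2];  Q = [1]
  Insert 3 (step 2): P = [2, 3];  Q = [1, 2]
  Insert 4 (step 3): P = [2, 3, 4];  Q = [1, 2, 3]
  Insert 6 (step 4): P = [2, 3, 4, 6];  Q = [1, 2, 3, 4]
  Insert 5 (step 5): P = [2, 3, 4, 5] / [6];  Q = [1, 2, 3, 4] / [5]
  Insert 8 (step 6): P = [2, 3, 4, 5, 8] / [6];  Q = [1, 2, 3, 4, 6] / [5]
  Insert 1 (step 7): P = [1, 3, 4, 5, 8] / [2] / [6];  Q = [1, 2, 3, 4, 6] / [5] / [7]
  Insert 7 (step 8): P = [1, 3, 4, 5, 7] / [2, 8] / [6];  Q = [1, 2, 3, 4, 6] / [5, 8] / [7]
Final shape: (5, 2, 1).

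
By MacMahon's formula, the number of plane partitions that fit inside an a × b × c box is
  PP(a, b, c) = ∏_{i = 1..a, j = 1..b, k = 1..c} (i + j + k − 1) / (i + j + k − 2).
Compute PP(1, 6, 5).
PP(1, 6, 5) = 462

Evaluate the triple product over i = 1..1, j = 1..6, k = 1..5. The factors are (2/1) · (3/2) · (4/3) · (5/4) · (6/5) · (3/2) · (4/3) · (5/4) · … (30 factors total). The numerators and denominators telescope so the product is an integer; carrying out the multiplication exactly gives PP(1, 6, 5) = 462.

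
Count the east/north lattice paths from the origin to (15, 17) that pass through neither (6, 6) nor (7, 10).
Number of paths = 315109500

Inclusion–exclusion. Total paths: C(32, 15) = 565722720. Through P₁: C(12, 6)·C(20, 9) = 155195040. Through P₂: C(17, 7)·C(15, 8) = 125147880. Since P₁ is strictly southwest of P₂, a monotone path through both must visit P₁ then P₂; paths through both = C(12, 6)·C(5, 1)·C(15, 8) = 29729700. Avoid both = 565722720 − 155195040 − 125147880 + 29729700 = 315109500.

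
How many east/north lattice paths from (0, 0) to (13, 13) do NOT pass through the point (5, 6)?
Number of paths = 7427630

Total paths from (0, 0) to (13, 13): C(26, 13) = 10400600. Paths through (5, 6): (paths (0, 0) → (5, 6)) × (paths (5, 6) → (13, 13)) = C(11, 5) · C(15, 8) = 462 · 6435 = 2972970. Avoidance count = 10400600 − 2972970 = 7427630.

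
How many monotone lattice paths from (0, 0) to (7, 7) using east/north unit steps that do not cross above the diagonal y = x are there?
C_7 = 429

These NE paths below the diagonal are counted by the Catalan number C_n = (1/(n + 1)) · C(2n, n). For n = 7: C_7 = (1/8) · C(14, 7) = 3432/8 = 429.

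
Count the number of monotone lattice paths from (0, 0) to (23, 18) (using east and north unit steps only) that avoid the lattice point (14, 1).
Number of paths = 202065772350

Total paths from (0, 0) to (23, 18): C(41, 23) = 202112640600. Paths through (14, 1): (paths (0, 0) → (14, 1)) × (paths (14, 1) → (23, 18)) = C(15, 14) · C(26, 9) = 15 · 3124550 = 46868250. Avoidance count = 202112640600 − 46868250 = 202065772350.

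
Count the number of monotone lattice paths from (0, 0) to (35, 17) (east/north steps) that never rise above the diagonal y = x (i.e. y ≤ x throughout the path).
Number of paths = 11582393855305

By the reflection principle (André's argument), the number of monotone paths to (35, 17) with n ≤ m that never go above y = x is C(52, 35) − C(52, 36) = 21945588357420 − 10363194502115 = 11582393855305.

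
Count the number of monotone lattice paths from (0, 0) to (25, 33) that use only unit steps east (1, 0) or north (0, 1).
Number of paths = 17451799771031262

A monotone lattice path from (0, 0) to (25, 33) consists of 25 east steps and 33 north steps in some order, so it is determined by which 25 of the 58 steps are east. The count is C(58, 25) = 17451799771031262.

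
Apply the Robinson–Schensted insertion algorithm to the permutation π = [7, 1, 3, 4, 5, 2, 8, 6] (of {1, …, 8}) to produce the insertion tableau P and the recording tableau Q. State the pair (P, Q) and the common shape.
P = [1, 2, 4, 5, 6] / [3, 8] / [7];  Q = [1, 3, 4, 5, 7] / [2, 8] / [6];  common shape = (5, 2, 1)

Row-insert the values π_1, π_2, … into P one at a time, bumping the leftmost entry strictly greater than the inserted value down to the next row. The recording tableau Q records, in position (i, j), the step at which that cell was added to P.
  Insert 7 (step 1): P = [7];  Q = [1]
  Insert 1 (step 2): P = [1] / [7];  Q = [1] / [2]
  Insert 3 (step 3): P = [1, 3] / [7];  Q = [1, 3] / [2]
  Insert 4 (step 4): P = [1, 3, 4] / [7];  Q = [1, 3, 4] / [2]
  Insert 5 (step 5): P = [1, 3, 4, 5] / [7];  Q = [1, 3, 4, 5] / [2]
  Insert 2 (step 6): P = [1, 2, 4, 5] / [3] / [7];  Q = [1, 3, 4, 5] / [2] / [6]
  Insert 8 (step 7): P = [1, 2, 4, 5, 8] / [3] / [7];  Q = [1, 3, 4, 5, 7] / [2] / [6]
  Insert 6 (step 8): P = [1, 2, 4, 5, 6] / [3, 8] / [7];  Q = [1, 3, 4, 5, 7] / [2, 8] / [6]
Final shape: (5, 2, 1).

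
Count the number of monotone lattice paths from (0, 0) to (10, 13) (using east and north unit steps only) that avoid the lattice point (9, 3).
Number of paths = 1141646

Total paths from (0, 0) to (10, 13): C(23, 10) = 1144066. Paths through (9, 3): (paths (0, 0) → (9, 3)) × (paths (9, 3) → (10, 13)) = C(12, 9) · C(11, 1) = 220 · 11 = 2420. Avoidance count = 1144066 − 2420 = 1141646.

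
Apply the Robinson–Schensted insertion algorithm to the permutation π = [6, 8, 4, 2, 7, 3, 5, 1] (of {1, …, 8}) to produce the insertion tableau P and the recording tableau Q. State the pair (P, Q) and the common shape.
P = [1, 3, 5] / [2, 7] / [4, 8] / [6];  Q = [1, 2, 7] / [3, 5] / [4, 6] / [8];  common shape = (3, 2, 2, 1)

Row-insert the values π_1, π_2, … into P one at a time, bumping the leftmost entry strictly greater than the inserted value down to the next row. The recording tableau Q records, in position (i, j), the step at which that cell was added to P.
  Insert 6 (step 1): P = [6];  Q = [1]
  Insert 8 (step 2): P = [6, 8];  Q = [1, 2]
  Insert 4 (step 3): P = [4, 8] / [6];  Q = [1, 2] / [3]
  Insert 2 (step 4): P = [2, 8] / [4] / [6];  Q = [1, 2] / [3] / [4]
  Insert 7 (step 5): P = [2, 7] / [4, 8] / [6];  Q = [1, 2] / [3, 5] / [4]
  Insert 3 (step 6): P = [2, 3] / [4, 7] / [6, 8];  Q = [1, 2] / [3, 5] / [4, 6]
  Insert 5 (step 7): P = [2, 3, 5] / [4, 7] / [6, 8];  Q = [1, 2, 7] / [3, 5] / [4, 6]
  Insert 1 (step 8): P = [1, 3, 5] / [2, 7] / [4, 8] / [6];  Q = [1, 2, 7] / [3, 5] / [4, 6] / [8]
Final shape: (3, 2, 2, 1).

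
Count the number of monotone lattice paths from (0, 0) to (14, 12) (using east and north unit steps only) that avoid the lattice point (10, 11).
Number of paths = 7894120

Total paths from (0, 0) to (14, 12): C(26, 14) = 9657700. Paths through (10, 11): (paths (0, 0) → (10, 11)) × (paths (10, 11) → (14, 12)) = C(21, 10) · C(5, 4) = 352716 · 5 = 1763580. Avoidance count = 9657700 − 1763580 = 7894120.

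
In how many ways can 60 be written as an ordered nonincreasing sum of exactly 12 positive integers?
p(60, 12 parts) = 74287

Partitions of n into exactly k parts are in bijection with partitions of n − k into at most k parts (subtract 1 from each part). So p(60, exactly 12) = p(48, parts ≤ 12). Computing via the recurrence p(m, j) = p(m, j−1) + p(m−j, j) gives 74287.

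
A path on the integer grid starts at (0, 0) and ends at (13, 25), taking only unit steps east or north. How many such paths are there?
Number of paths = 5414950296

A monotone lattice path from (0, 0) to (13, 25) consists of 13 east steps and 25 north steps in some order, so it is determined by which 13 of the 38 steps are east. The count is C(38, 13) = 5414950296.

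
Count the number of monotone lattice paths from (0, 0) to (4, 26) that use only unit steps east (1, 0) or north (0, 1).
Number of paths = 27405

A monotone lattice path from (0, 0) to (4, 26) consists of 4 east steps and 26 north steps in some order, so it is determined by which 4 of the 30 steps are east. The count is C(30, 4) = 27405.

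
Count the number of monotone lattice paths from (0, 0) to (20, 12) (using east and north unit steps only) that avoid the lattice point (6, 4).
Number of paths = 158641140

Total paths from (0, 0) to (20, 12): C(32, 20) = 225792840. Paths through (6, 4): (paths (0, 0) → (6, 4)) × (paths (6, 4) → (20, 12)) = C(10, 6) · C(22, 14) = 210 · 319770 = 67151700. Avoidance count = 225792840 − 67151700 = 158641140.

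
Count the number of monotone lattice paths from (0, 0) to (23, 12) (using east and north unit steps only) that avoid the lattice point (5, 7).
Number of paths = 807801792

Total paths from (0, 0) to (23, 12): C(35, 23) = 834451800. Paths through (5, 7): (paths (0, 0) → (5, 7)) × (paths (5, 7) → (23, 12)) = C(12, 5) · C(23, 18) = 792 · 33649 = 26650008. Avoidance count = 834451800 − 26650008 = 807801792.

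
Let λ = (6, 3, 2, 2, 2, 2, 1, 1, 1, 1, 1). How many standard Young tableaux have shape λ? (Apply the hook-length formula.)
# SYT of shape (6, 3, 2, 2, 2, 2, 1, 1, 1, 1, 1) = 224062839

Hook-length formula: f^λ = n! / Π hook(c), product over all cells c of the Young diagram. For λ = (6, 3, 2, 2, 2, 2, 1, 1, 1, 1, 1), n = 22 boxes. Hook lengths by row (left-to-right, top-to-bottom): [16, 10, 5, 3, 2, 1]; [12, 6, 1]; [10, 4]; [9, 3]; [8, 2]; [7, 1]; [5]; [4]; [3]; [2]; [1]. Product of hooks = 5016453120000. So f^λ = 22! / 5016453120000 = 1124000727777607680000 / 5016453120000 = 224062839.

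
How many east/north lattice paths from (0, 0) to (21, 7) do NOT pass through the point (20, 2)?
Number of paths = 1182654

Total paths from (0, 0) to (21, 7): C(28, 21) = 1184040. Paths through (20, 2): (paths (0, 0) → (20, 2)) × (paths (20, 2) → (21, 7)) = C(22, 20) · C(6, 1) = 231 · 6 = 1386. Avoidance count = 1184040 − 1386 = 1182654.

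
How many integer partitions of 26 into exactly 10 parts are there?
p(26, 10 parts) = 212

Partitions of n into exactly k parts are in bijection with partitions of n − k into at most k parts (subtract 1 from each part). So p(26, exactly 10) = p(16, parts ≤ 10). Computing via the recurrence p(m, j) = p(m, j−1) + p(m−j, j) gives 212.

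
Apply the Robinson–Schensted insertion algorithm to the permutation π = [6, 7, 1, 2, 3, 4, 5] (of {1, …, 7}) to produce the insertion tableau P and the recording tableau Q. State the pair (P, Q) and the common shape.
P = [1, 2, 3, 4, 5] / [6, 7];  Q = [1, 2, 5, 6, 7] / [3, 4];  common shape = (5, 2)

Row-insert the values π_1, π_2, … into P one at a time, bumping the leftmost entry strictly greater than the inserted value down to the next row. The recording tableau Q records, in position (i, j), the step at which that cell was added to P.
  Insert 6 (step 1): P = [6];  Q = [1]
  Insert 7 (step 2): P = [6, 7];  Q = [1, 2]
  Insert 1 (step 3): P = [1, 7] / [6];  Q = [1, 2] / [3]
  Insert 2 (step 4): P = [1, 2] / [6, 7];  Q = [1, 2] / [3, 4]
  Insert 3 (step 5): P = [1, 2, 3] / [6, 7];  Q = [1, 2, 5] / [3, 4]
  Insert 4 (step 6): P = [1, 2, 3, 4] / [6, 7];  Q = [1, 2, 5, 6] / [3, 4]
  Insert 5 (step 7): P = [1, 2, 3, 4, 5] / [6, 7];  Q = [1, 2, 5, 6, 7] / [3, 4]
Final shape: (5, 2).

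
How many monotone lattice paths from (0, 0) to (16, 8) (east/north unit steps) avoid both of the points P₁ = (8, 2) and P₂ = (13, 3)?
Number of paths = 584096

Inclusion–exclusion. Total paths: C(24, 16) = 735471. Through P₁: C(10, 8)·C(14, 8) = 135135. Through P₂: C(16, 13)·C(8, 3) = 31360. Since P₁ is strictly southwest of P₂, a monotone path through both must visit P₁ then P₂; paths through both = C(10, 8)·C(6, 5)·C(8, 3) = 15120. Avoid both = 735471 − 135135 − 31360 + 15120 = 584096.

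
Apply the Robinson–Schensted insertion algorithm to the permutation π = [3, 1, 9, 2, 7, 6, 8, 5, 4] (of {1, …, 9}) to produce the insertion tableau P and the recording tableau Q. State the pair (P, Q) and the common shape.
P = [1, 2, 4, 8] / [3, 5] / [6] / [7] / [9];  Q = [1, 3, 5, 7] / [2, 4] / [6] / [8] / [9];  common shape = (4, 2, 1, 1, 1)

Row-insert the values π_1, π_2, … into P one at a time, bumping the leftmost entry strictly greater than the inserted value down to the next row. The recording tableau Q records, in position (i, j), the step at which that cell was added to P.
  Insert 3 (step 1): P = [3];  Q = [1]
  Insert 1 (step 2): P = [1] / [3];  Q = [1] / [2]
  Insert 9 (step 3): P = [1, 9] / [3];  Q = [1, 3] / [2]
  Insert 2 (step 4): P = [1, 2] / [3, 9];  Q = [1, 3] / [2, 4]
  Insert 7 (step 5): P = [1, 2, 7] / [3, 9];  Q = [1, 3, 5] / [2, 4]
  Insert 6 (step 6): P = [1, 2, 6] / [3, 7] / [9];  Q = [1, 3, 5] / [2, 4] / [6]
  Insert 8 (step 7): P = [1, 2, 6, 8] / [3, 7] / [9];  Q = [1, 3, 5, 7] / [2, 4] / [6]
  Insert 5 (step 8): P = [1, 2, 5, 8] / [3, 6] / [7] / [9];  Q = [1, 3, 5, 7] / [2, 4] / [6] / [8]
  Insert 4 (step 9): P = [1, 2, 4, 8] / [3, 5] / [6] / [7] / [9];  Q = [1, 3, 5, 7] / [2, 4] / [6] / [8] / [9]
Final shape: (4, 2, 1, 1, 1).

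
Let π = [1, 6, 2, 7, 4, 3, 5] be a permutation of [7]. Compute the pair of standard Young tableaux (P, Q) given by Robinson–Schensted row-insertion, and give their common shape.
P = [1, 2, 3, 5] / [4, 7] / [6];  Q = [1, 2, 4, 7] / [3, 5] / [6];  common shape = (4, 2, 1)

Row-insert the values π_1, π_2, … into P one at a time, bumping the leftmost entry strictly greater than the inserted value down to the next row. The recording tableau Q records, in position (i, j), the step at which that cell was added to P.
  Insert 1 (step 1): P = [1];  Q = [1]
  Insert 6 (step 2): P = [1, 6];  Q = [1, 2]
  Insert 2 (step 3): P = [1, 2] / [6];  Q = [1, 2] / [3]
  Insert 7 (step 4): P = [1, 2, 7] / [6];  Q = [1, 2, 4] / [3]
  Insert 4 (step 5): P = [1, 2, 4] / [6, 7];  Q = [1, 2, 4] / [3, 5]
  Insert 3 (step 6): P = [1, 2, 3] / [4, 7] / [6];  Q = [1, 2, 4] / [3, 5] / [6]
  Insert 5 (step 7): P = [1, 2, 3, 5] / [4, 7] / [6];  Q = [1, 2, 4, 7] / [3, 5] / [6]
Final shape: (4, 2, 1).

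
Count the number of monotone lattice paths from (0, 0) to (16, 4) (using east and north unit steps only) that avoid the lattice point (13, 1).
Number of paths = 4565

Total paths from (0, 0) to (16, 4): C(20, 16) = 4845. Paths through (13, 1): (paths (0, 0) → (13, 1)) × (paths (13, 1) → (16, 4)) = C(14, 13) · C(6, 3) = 14 · 20 = 280. Avoidance count = 4845 − 280 = 4565.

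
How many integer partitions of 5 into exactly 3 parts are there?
p(5, 3 parts) = 2

Partitions of n into exactly k parts ↔ partitions of n − k into at most k parts (subtract 1 from each part). For n = 5, k = 3, the partitions are: 3+1+1, 2+2+1. Count = 2.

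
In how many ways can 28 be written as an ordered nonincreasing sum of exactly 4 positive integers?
p(28, 4 parts) = 169

Partitions of n into exactly k parts are in bijection with partitions of n − k into at most k parts (subtract 1 from each part). So p(28, exactly 4) = p(24, parts ≤ 4). Computing via the recurrence p(m, j) = p(m, j−1) + p(m−j, j) gives 169.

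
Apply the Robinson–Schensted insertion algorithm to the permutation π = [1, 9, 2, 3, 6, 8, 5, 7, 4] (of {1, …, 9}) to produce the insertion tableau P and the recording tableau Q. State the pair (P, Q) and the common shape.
P = [1, 2, 3, 4, 7] / [5, 8] / [6] / [9];  Q = [1, 2, 4, 5, 6] / [3, 8] / [7] / [9];  common shape = (5, 2, 1, 1)

Row-insert the values π_1, π_2, … into P one at a time, bumping the leftmost entry strictly greater than the inserted value down to the next row. The recording tableau Q records, in position (i, j), the step at which that cell was added to P.
  Insert 1 (step 1): P = [1];  Q = [1]
  Insert 9 (step 2): P = [1, 9];  Q = [1, 2]
  Insert 2 (step 3): P = [1, 2] / [9];  Q = [1, 2] / [3]
  Insert 3 (step 4): P = [1, 2, 3] / [9];  Q = [1, 2, 4] / [3]
  Insert 6 (step 5): P = [1, 2, 3, 6] / [9];  Q = [1, 2, 4, 5] / [3]
  Insert 8 (step 6): P = [1, 2, 3, 6, 8] / [9];  Q = [1, 2, 4, 5, 6] / [3]
  Insert 5 (step 7): P = [1, 2, 3, 5, 8] / [6] / [9];  Q = [1, 2, 4, 5, 6] / [3] / [7]
  Insert 7 (step 8): P = [1, 2, 3, 5, 7] / [6, 8] / [9];  Q = [1, 2, 4, 5, 6] / [3, 8] / [7]
  Insert 4 (step 9): P = [1, 2, 3, 4, 7] / [5, 8] / [6] / [9];  Q = [1, 2, 4, 5, 6] / [3, 8] / [7] / [9]
Final shape: (5, 2, 1, 1).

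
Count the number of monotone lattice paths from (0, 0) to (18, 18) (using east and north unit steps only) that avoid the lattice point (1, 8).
Number of paths = 8999208735

Total paths from (0, 0) to (18, 18): C(36, 18) = 9075135300. Paths through (1, 8): (paths (0, 0) → (1, 8)) × (paths (1, 8) → (18, 18)) = C(9, 1) · C(27, 17) = 9 · 8436285 = 75926565. Avoidance count = 9075135300 − 75926565 = 8999208735.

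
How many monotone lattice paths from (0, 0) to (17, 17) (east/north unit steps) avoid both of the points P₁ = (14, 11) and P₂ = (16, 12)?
Number of paths = 1856887290

Inclusion–exclusion. Total paths: C(34, 17) = 2333606220. Through P₁: C(25, 14)·C(9, 3) = 374421600. Through P₂: C(28, 16)·C(6, 1) = 182530530. Since P₁ is strictly southwest of P₂, a monotone path through both must visit P₁ then P₂; paths through both = C(25, 14)·C(3, 2)·C(6, 1) = 80233200. Avoid both = 2333606220 − 374421600 − 182530530 + 80233200 = 1856887290.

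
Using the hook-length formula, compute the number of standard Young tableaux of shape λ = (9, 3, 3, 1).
# SYT of shape (9, 3, 3, 1) = 112112

Hook-length formula: f^λ = n! / Π hook(c), product over all cells c of the Young diagram. For λ = (9, 3, 3, 1), n = 16 boxes. Hook lengths by row (left-to-right, top-to-bottom): [12, 10, 9, 6, 5, 4, 3, 2, 1]; [5, 3, 2]; [4, 2, 1]; [1]. Product of hooks = 186624000. So f^λ = 16! / 186624000 = 20922789888000 / 186624000 = 112112.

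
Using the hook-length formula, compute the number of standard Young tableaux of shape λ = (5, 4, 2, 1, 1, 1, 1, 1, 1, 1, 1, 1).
# SYT of shape (5, 4, 2, 1, 1, 1, 1, 1, 1, 1, 1, 1) = 4723875

Hook-length formula: f^λ = n! / Π hook(c), product over all cells c of the Young diagram. For λ = (5, 4, 2, 1, 1, 1, 1, 1, 1, 1, 1, 1), n = 20 boxes. Hook lengths by row (left-to-right, top-to-bottom): [16, 6, 4, 3, 1]; [14, 4, 2, 1]; [11, 1]; [9]; [8]; [7]; [6]; [5]; [4]; [3]; [2]; [1]. Product of hooks = 515022520320. So f^λ = 20! / 515022520320 = 2432902008176640000 / 515022520320 = 4723875.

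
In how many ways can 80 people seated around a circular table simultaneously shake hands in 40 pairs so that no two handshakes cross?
C_40 = 2622127042276492108820

These noncrossing handshakes are counted by the Catalan number C_n = (1/(n + 1)) · C(2n, n). For n = 40: C_40 = (1/41) · C(80, 40) = 107507208733336176461620/41 = 2622127042276492108820.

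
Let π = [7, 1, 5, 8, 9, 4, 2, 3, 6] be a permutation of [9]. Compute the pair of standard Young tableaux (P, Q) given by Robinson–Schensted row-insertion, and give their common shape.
P = [1, 2, 3, 6] / [4, 8, 9] / [5] / [7];  Q = [1, 3, 4, 5] / [2, 8, 9] / [6] / [7];  common shape = (4, 3, 1, 1)

Row-insert the values π_1, π_2, … into P one at a time, bumping the leftmost entry strictly greater than the inserted value down to the next row. The recording tableau Q records, in position (i, j), the step at which that cell was added to P.
  Insert 7 (step 1): P = [7];  Q = [1]
  Insert 1 (step 2): P = [1] / [7];  Q = [1] / [2]
  Insert 5 (step 3): P = [1, 5] / [7];  Q = [1, 3] / [2]
  Insert 8 (step 4): P = [1, 5, 8] / [7];  Q = [1, 3, 4] / [2]
  Insert 9 (step 5): P = [1, 5, 8, 9] / [7];  Q = [1, 3, 4, 5] / [2]
  Insert 4 (step 6): P = [1, 4, 8, 9] / [5] / [7];  Q = [1, 3, 4, 5] / [2] / [6]
  Insert 2 (step 7): P = [1, 2, 8, 9] / [4] / [5] / [7];  Q = [1, 3, 4, 5] / [2] / [6] / [7]
  Insert 3 (step 8): P = [1, 2, 3, 9] / [4, 8] / [5] / [7];  Q = [1, 3, 4, 5] / [2, 8] / [6] / [7]
  Insert 6 (step 9): P = [1, 2, 3, 6] / [4, 8, 9] / [5] / [7];  Q = [1, 3, 4, 5] / [2, 8, 9] / [6] / [7]
Final shape: (4, 3, 1, 1).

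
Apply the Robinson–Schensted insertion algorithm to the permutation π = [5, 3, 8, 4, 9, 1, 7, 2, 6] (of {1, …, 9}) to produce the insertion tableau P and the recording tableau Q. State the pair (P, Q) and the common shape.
P = [1, 2, 6] / [3, 4, 7] / [5, 8, 9];  Q = [1, 3, 5] / [2, 4, 7] / [6, 8, 9];  common shape = (3, 3, 3)

Row-insert the values π_1, π_2, … into P one at a time, bumping the leftmost entry strictly greater than the inserted value down to the next row. The recording tableau Q records, in position (i, j), the step at which that cell was added to P.
  Insert 5 (step 1): P = [5];  Q = [1]
  Insert 3 (step 2): P = [3] / [5];  Q = [1] / [2]
  Insert 8 (step 3): P = [3, 8] / [5];  Q = [1, 3] / [2]
  Insert 4 (step 4): P = [3, 4] / [5, 8];  Q = [1, 3] / [2, 4]
  Insert 9 (step 5): P = [3, 4, 9] / [5, 8];  Q = [1, 3, 5] / [2, 4]
  Insert 1 (step 6): P = [1, 4, 9] / [3, 8] / [5];  Q = [1, 3, 5] / [2, 4] / [6]
  Insert 7 (step 7): P = [1, 4, 7] / [3, 8, 9] / [5];  Q = [1, 3, 5] / [2, 4, 7] / [6]
  Insert 2 (step 8): P = [1, 2, 7] / [3, 4, 9] / [5, 8];  Q = [1, 3, 5] / [2, 4, 7] / [6, 8]
  Insert 6 (step 9): P = [1, 2, 6] / [3, 4, 7] / [5, 8, 9];  Q = [1, 3, 5] / [2, 4, 7] / [6, 8, 9]
Final shape: (3, 3, 3).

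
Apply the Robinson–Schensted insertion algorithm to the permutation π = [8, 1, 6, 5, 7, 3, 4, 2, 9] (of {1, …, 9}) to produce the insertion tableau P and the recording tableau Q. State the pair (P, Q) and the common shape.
P = [1, 2, 4, 9] / [3, 7] / [5] / [6] / [8];  Q = [1, 3, 5, 9] / [2, 7] / [4] / [6] / [8];  common shape = (4, 2, 1, 1, 1)

Row-insert the values π_1, π_2, … into P one at a time, bumping the leftmost entry strictly greater than the inserted value down to the next row. The recording tableau Q records, in position (i, j), the step at which that cell was added to P.
  Insert 8 (step 1): P = [8];  Q = [1]
  Insert 1 (step 2): P = [1] / [8];  Q = [1] / [2]
  Insert 6 (step 3): P = [1, 6] / [8];  Q = [1, 3] / [2]
  Insert 5 (step 4): P = [1, 5] / [6] / [8];  Q = [1, 3] / [2] / [4]
  Insert 7 (step 5): P = [1, 5, 7] / [6] / [8];  Q = [1, 3, 5] / [2] / [4]
  Insert 3 (step 6): P = [1, 3, 7] / [5] / [6] / [8];  Q = [1, 3, 5] / [2] / [4] / [6]
  Insert 4 (step 7): P = [1, 3, 4] / [5, 7] / [6] / [8];  Q = [1, 3, 5] / [2, 7] / [4] / [6]
  Insert 2 (step 8): P = [1, 2, 4] / [3, 7] / [5] / [6] / [8];  Q = [1, 3, 5] / [2, 7] / [4] / [6] / [8]
  Insert 9 (step 9): P = [1, 2, 4, 9] / [3, 7] / [5] / [6] / [8];  Q = [1, 3, 5, 9] / [2, 7] / [4] / [6] / [8]
Final shape: (4, 2, 1, 1, 1).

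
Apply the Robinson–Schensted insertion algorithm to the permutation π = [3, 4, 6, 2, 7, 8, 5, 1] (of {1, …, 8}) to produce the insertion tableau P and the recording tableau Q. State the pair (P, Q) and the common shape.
P = [1, 4, 5, 7, 8] / [2, 6] / [3];  Q = [1, 2, 3, 5, 6] / [4, 7] / [8];  common shape = (5, 2, 1)

Row-insert the values π_1, π_2, … into P one at a time, bumping the leftmost entry strictly greater than the inserted value down to the next row. The recording tableau Q records, in position (i, j), the step at which that cell was added to P.
  Insert 3 (step 1): P = [3];  Q = [1]
  Insert 4 (step 2): P = [3, 4];  Q = [1, 2]
  Insert 6 (step 3): P = [3, 4, 6];  Q = [1, 2, 3]
  Insert 2 (step 4): P = [2, 4, 6] / [3];  Q = [1, 2, 3] / [4]
  Insert 7 (step 5): P = [2, 4, 6, 7] / [3];  Q = [1, 2, 3, 5] / [4]
  Insert 8 (step 6): P = [2, 4, 6, 7, 8] / [3];  Q = [1, 2, 3, 5, 6] / [4]
  Insert 5 (step 7): P = [2, 4, 5, 7, 8] / [3, 6];  Q = [1, 2, 3, 5, 6] / [4, 7]
  Insert 1 (step 8): P = [1, 4, 5, 7, 8] / [2, 6] / [3];  Q = [1, 2, 3, 5, 6] / [4, 7] / [8]
Final shape: (5, 2, 1).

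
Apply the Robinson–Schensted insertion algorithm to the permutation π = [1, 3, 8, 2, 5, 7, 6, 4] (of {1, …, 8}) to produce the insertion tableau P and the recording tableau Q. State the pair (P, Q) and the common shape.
P = [1, 2, 4, 6] / [3, 5] / [7] / [8];  Q = [1, 2, 3, 6] / [4, 5] / [7] / [8];  common shape = (4, 2, 1, 1)

Row-insert the values π_1, π_2, … into P one at a time, bumping the leftmost entry strictly greater than the inserted value down to the next row. The recording tableau Q records, in position (i, j), the step at which that cell was added to P.
  Insert 1 (step 1): P = [1];  Q = [1]
  Insert 3 (step 2): P = [1, 3];  Q = [1, 2]
  Insert 8 (step 3): P = [1, 3, 8];  Q = [1, 2, 3]
  Insert 2 (step 4): P = [1, 2, 8] / [3];  Q = [1, 2, 3] / [4]
  Insert 5 (step 5): P = [1, 2, 5] / [3, 8];  Q = [1, 2, 3] / [4, 5]
  Insert 7 (step 6): P = [1, 2, 5, 7] / [3, 8];  Q = [1, 2, 3, 6] / [4, 5]
  Insert 6 (step 7): P = [1, 2, 5, 6] / [3, 7] / [8];  Q = [1, 2, 3, 6] / [4, 5] / [7]
  Insert 4 (step 8): P = [1, 2, 4, 6] / [3, 5] / [7] / [8];  Q = [1, 2, 3, 6] / [4, 5] / [7] / [8]
Final shape: (4, 2, 1, 1).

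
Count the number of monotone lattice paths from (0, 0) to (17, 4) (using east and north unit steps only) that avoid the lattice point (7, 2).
Number of paths = 3609

Total paths from (0, 0) to (17, 4): C(21, 17) = 5985. Paths through (7, 2): (paths (0, 0) → (7, 2)) × (paths (7, 2) → (17, 4)) = C(9, 7) · C(12, 10) = 36 · 66 = 2376. Avoidance count = 5985 − 2376 = 3609.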